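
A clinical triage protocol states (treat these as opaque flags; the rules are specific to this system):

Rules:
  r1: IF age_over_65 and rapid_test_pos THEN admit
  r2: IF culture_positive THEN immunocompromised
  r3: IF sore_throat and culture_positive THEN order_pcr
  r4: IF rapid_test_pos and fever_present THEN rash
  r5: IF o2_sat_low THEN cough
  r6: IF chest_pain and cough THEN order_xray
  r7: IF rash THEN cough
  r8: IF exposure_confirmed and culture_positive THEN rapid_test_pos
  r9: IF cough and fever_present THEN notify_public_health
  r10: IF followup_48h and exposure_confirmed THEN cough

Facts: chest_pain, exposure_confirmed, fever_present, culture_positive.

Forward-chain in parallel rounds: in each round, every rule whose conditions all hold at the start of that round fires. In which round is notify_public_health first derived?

Round 1 fires r2, r8, giving immunocompromised, rapid_test_pos.
Round 2 fires r4, giving rash.
Round 3 fires r7, giving cough.
Round 4 fires r6, r9, giving order_xray, notify_public_health.
notify_public_health first appears in round 4.

4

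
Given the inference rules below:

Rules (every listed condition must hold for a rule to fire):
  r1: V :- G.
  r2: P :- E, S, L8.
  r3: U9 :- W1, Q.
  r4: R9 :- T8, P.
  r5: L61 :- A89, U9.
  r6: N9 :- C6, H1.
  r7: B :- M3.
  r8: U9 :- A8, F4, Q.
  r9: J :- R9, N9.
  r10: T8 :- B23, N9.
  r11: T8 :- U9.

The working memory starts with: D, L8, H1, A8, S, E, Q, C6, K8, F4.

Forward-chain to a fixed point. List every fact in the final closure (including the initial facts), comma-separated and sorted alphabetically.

Round 1: r2 [P :- E, S, L8.]; r6 [N9 :- C6, H1.]; r8 [U9 :- A8, F4, Q.]. New: P, N9, U9.
Round 2: r11 [T8 :- U9.]. New: T8.
Round 3: r4 [R9 :- T8, P.]. New: R9.
Round 4: r9 [J :- R9, N9.]. New: J.

A8, C6, D, E, F4, H1, J, K8, L8, N9, P, Q, R9, S, T8, U9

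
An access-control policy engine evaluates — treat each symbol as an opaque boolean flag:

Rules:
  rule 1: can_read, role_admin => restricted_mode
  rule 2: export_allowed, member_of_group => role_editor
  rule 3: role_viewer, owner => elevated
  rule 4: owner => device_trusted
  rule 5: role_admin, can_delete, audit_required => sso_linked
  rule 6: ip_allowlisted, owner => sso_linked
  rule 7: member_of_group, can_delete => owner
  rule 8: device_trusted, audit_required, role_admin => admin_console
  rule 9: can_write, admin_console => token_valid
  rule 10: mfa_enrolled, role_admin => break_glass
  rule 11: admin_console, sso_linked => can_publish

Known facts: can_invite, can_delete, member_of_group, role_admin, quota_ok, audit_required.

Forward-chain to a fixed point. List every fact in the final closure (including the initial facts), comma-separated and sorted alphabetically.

admin_console, audit_required, can_delete, can_invite, can_publish, device_trusted, member_of_group, owner, quota_ok, role_admin, sso_linked

Round 1: rule 5 [role_admin, can_delete, audit_required => sso_linked]; rule 7 [member_of_group, can_delete => owner]. Adds sso_linked, owner.
Round 2: rule 4 [owner => device_trusted]. Adds device_trusted.
Round 3: rule 8 [device_trusted, audit_required, role_admin => admin_console]. Adds admin_console.
Round 4: rule 11 [admin_console, sso_linked => can_publish]. Adds can_publish.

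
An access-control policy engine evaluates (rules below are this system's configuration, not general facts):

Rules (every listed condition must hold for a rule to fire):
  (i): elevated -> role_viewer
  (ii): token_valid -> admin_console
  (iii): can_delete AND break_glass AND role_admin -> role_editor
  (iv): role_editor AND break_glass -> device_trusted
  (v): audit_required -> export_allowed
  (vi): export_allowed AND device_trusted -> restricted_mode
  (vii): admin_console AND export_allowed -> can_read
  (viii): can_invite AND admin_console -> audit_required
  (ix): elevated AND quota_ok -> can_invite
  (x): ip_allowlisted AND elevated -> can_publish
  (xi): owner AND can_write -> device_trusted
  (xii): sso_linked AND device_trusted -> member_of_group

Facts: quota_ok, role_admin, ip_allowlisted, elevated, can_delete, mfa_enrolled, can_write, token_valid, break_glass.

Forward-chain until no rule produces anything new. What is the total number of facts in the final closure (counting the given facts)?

19

Round 1: (i) [elevated -> role_viewer]; (ii) [token_valid -> admin_console]; (iii) [can_delete AND break_glass AND role_admin -> role_editor]; (ix) [elevated AND quota_ok -> can_invite]; (x) [ip_allowlisted AND elevated -> can_publish]. New: role_viewer, admin_console, role_editor, can_invite, can_publish.
Round 2: (iv) [role_editor AND break_glass -> device_trusted]; (viii) [can_invite AND admin_console -> audit_required]. New: device_trusted, audit_required.
Round 3: (v) [audit_required -> export_allowed]. New: export_allowed.
Round 4: (vi) [export_allowed AND device_trusted -> restricted_mode]; (vii) [admin_console AND export_allowed -> can_read]. New: restricted_mode, can_read.
Closure: {admin_console, audit_required, break_glass, can_delete, can_invite, can_publish, can_read, can_write, device_trusted, elevated, export_allowed, ip_allowlisted, mfa_enrolled, quota_ok, restricted_mode, role_admin, role_editor, role_viewer, token_valid} — 19 facts.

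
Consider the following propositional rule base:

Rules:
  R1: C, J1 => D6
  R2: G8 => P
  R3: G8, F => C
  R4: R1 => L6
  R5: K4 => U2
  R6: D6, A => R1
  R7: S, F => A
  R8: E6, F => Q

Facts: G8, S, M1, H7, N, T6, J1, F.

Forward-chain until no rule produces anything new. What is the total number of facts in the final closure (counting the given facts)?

14

Round 1 fires R2, R3, R7, giving P, C, A.
Round 2 fires R1, giving D6.
Round 3 fires R6, giving R1.
Round 4 fires R4, giving L6.
Closure: {A, C, D6, F, G8, H7, J1, L6, M1, N, P, R1, S, T6} — 14 facts.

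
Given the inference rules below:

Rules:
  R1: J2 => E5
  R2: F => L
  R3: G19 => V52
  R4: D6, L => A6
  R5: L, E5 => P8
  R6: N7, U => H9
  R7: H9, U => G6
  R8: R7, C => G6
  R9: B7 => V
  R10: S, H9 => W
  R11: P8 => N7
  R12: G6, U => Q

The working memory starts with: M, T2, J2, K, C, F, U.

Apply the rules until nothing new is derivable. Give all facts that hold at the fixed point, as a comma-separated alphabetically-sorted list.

Round 1 — R1, R2, derive E5, L.
Round 2 — R5, derive P8.
Round 3 — R11, derive N7.
Round 4 — R6, derive H9.
Round 5 — R7, derive G6.
Round 6 — R12, derive Q.

C, E5, F, G6, H9, J2, K, L, M, N7, P8, Q, T2, U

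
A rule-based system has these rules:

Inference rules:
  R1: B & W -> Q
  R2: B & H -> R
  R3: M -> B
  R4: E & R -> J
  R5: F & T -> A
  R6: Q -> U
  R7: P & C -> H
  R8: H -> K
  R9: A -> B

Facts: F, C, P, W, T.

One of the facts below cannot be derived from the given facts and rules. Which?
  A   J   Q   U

J

Round 1 — R5, R7, derive A, H.
Round 2 — R8, R9, derive K, B.
Round 3 — R1, R2, derive Q, R.
Round 4 — R6, derive U.
Derived: U (round 4), A (round 1), Q (round 3). J never appears in any round.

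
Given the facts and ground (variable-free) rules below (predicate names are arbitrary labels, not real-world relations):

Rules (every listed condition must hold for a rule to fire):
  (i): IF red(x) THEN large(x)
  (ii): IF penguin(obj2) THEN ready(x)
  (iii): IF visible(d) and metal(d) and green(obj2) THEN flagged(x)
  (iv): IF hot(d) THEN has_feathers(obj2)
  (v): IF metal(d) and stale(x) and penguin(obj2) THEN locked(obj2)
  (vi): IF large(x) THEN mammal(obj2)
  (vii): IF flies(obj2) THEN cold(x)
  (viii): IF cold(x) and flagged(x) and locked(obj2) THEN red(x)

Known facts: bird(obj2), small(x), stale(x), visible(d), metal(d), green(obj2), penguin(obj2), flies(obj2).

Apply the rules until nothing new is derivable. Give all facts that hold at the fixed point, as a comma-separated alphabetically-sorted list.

bird(obj2), cold(x), flagged(x), flies(obj2), green(obj2), large(x), locked(obj2), mammal(obj2), metal(d), penguin(obj2), ready(x), red(x), small(x), stale(x), visible(d)

Round 1: (ii) [IF penguin(obj2) THEN ready(x)]; (iii) [IF visible(d) and metal(d) and green(obj2) THEN flagged(x)]; (v) [IF metal(d) and stale(x) and penguin(obj2) THEN locked(obj2)]; (vii) [IF flies(obj2) THEN cold(x)]. New: ready(x), flagged(x), locked(obj2), cold(x).
Round 2: (viii) [IF cold(x) and flagged(x) and locked(obj2) THEN red(x)]. New: red(x).
Round 3: (i) [IF red(x) THEN large(x)]. New: large(x).
Round 4: (vi) [IF large(x) THEN mammal(obj2)]. New: mammal(obj2).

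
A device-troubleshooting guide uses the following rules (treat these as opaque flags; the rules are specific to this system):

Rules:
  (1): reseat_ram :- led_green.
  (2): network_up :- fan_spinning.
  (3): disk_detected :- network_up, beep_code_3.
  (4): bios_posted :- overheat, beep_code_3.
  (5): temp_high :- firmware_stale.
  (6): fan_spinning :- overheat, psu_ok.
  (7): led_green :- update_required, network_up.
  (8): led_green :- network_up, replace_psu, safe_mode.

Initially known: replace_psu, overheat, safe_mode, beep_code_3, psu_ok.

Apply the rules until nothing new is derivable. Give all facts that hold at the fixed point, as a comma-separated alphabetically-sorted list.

beep_code_3, bios_posted, disk_detected, fan_spinning, led_green, network_up, overheat, psu_ok, replace_psu, reseat_ram, safe_mode

Round 1: (4) [bios_posted :- overheat, beep_code_3.]; (6) [fan_spinning :- overheat, psu_ok.]. Adds bios_posted, fan_spinning.
Round 2: (2) [network_up :- fan_spinning.]. Adds network_up.
Round 3: (3) [disk_detected :- network_up, beep_code_3.]; (8) [led_green :- network_up, replace_psu, safe_mode.]. Adds disk_detected, led_green.
Round 4: (1) [reseat_ram :- led_green.]. Adds reseat_ram.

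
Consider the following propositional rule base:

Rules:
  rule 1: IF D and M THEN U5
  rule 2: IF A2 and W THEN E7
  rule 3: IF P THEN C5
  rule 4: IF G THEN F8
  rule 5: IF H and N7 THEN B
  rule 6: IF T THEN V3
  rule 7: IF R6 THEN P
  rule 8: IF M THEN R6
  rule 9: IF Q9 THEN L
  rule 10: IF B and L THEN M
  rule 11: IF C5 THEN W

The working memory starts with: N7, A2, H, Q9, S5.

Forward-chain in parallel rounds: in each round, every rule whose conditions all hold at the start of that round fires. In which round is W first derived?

6

[1] rule 5 [IF H and N7 THEN B]; rule 9 [IF Q9 THEN L]. ⇒ new: B, L.
[2] rule 10 [IF B and L THEN M]. ⇒ new: M.
[3] rule 8 [IF M THEN R6]. ⇒ new: R6.
[4] rule 7 [IF R6 THEN P]. ⇒ new: P.
[5] rule 3 [IF P THEN C5]. ⇒ new: C5.
[6] rule 11 [IF C5 THEN W]. ⇒ new: W.
W first appears in round 6.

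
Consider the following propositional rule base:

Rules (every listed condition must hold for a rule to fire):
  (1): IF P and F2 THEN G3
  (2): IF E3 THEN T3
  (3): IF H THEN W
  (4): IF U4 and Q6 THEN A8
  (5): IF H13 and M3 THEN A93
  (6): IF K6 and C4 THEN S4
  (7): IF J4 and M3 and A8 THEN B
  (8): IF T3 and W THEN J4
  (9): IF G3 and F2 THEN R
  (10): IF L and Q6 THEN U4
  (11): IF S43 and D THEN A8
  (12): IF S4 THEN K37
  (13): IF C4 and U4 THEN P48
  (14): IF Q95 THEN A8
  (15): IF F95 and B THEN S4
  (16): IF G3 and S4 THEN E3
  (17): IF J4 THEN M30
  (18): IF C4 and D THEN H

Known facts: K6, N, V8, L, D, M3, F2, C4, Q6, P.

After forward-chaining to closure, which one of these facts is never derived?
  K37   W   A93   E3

Round 1 — (1), (6), (10), (18), derive G3, S4, U4, H.
Round 2 — (3), (4), (9), (12), (13), (16), derive W, A8, R, K37, P48, E3.
Round 3 — (2), derive T3.
Round 4 — (8), derive J4.
Round 5 — (7), (17), derive B, M30.
Derived: W (round 2), E3 (round 2), K37 (round 2). A93 never appears in any round.

A93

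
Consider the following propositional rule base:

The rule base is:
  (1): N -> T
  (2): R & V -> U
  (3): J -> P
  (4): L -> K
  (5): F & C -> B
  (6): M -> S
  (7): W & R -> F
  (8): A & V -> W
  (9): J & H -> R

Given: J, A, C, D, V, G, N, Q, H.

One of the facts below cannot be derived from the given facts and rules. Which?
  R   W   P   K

Round 1: (1) [N -> T]; (3) [J -> P]; (8) [A & V -> W]; (9) [J & H -> R]. Adds T, P, W, R.
Round 2: (2) [R & V -> U]; (7) [W & R -> F]. Adds U, F.
Round 3: (5) [F & C -> B]. Adds B.
Derived: P (round 1), R (round 1), W (round 1). K never appears in any round.

K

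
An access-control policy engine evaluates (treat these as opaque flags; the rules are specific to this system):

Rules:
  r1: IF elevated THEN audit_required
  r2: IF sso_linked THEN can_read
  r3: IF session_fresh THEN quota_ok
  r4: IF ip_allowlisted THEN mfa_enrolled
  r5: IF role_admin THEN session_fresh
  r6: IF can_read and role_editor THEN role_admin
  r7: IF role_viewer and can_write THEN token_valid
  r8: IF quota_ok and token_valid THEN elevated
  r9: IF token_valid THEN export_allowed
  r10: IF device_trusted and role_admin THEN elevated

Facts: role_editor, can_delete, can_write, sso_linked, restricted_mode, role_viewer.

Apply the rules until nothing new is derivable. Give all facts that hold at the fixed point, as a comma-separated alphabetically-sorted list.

audit_required, can_delete, can_read, can_write, elevated, export_allowed, quota_ok, restricted_mode, role_admin, role_editor, role_viewer, session_fresh, sso_linked, token_valid

Round 1 fires r2, r7, giving can_read, token_valid.
Round 2 fires r6, r9, giving role_admin, export_allowed.
Round 3 fires r5, giving session_fresh.
Round 4 fires r3, giving quota_ok.
Round 5 fires r8, giving elevated.
Round 6 fires r1, giving audit_required.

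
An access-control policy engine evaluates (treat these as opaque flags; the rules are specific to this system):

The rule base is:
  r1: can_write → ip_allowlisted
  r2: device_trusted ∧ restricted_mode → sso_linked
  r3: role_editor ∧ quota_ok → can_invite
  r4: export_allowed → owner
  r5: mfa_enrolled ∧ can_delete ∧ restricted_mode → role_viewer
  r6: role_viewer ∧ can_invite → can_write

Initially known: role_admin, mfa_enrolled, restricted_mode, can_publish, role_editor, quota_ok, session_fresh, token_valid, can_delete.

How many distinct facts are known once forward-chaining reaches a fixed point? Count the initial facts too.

13

Round 1: r3 [role_editor ∧ quota_ok → can_invite]; r5 [mfa_enrolled ∧ can_delete ∧ restricted_mode → role_viewer]. New: can_invite, role_viewer.
Round 2: r6 [role_viewer ∧ can_invite → can_write]. New: can_write.
Round 3: r1 [can_write → ip_allowlisted]. New: ip_allowlisted.
Closure: {can_delete, can_invite, can_publish, can_write, ip_allowlisted, mfa_enrolled, quota_ok, restricted_mode, role_admin, role_editor, role_viewer, session_fresh, token_valid} — 13 facts.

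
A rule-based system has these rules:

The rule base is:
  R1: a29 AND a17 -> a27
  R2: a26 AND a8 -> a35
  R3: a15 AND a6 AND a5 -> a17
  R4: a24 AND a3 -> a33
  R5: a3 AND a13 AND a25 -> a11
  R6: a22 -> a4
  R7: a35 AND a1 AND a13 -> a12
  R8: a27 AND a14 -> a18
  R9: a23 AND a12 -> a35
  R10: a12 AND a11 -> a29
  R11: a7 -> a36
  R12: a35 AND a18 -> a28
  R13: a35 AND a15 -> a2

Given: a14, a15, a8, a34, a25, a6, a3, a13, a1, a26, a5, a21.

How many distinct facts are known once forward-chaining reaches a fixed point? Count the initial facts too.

21

Round 1: R2 [a26 AND a8 -> a35]; R3 [a15 AND a6 AND a5 -> a17]; R5 [a3 AND a13 AND a25 -> a11]. New: a35, a17, a11.
Round 2: R7 [a35 AND a1 AND a13 -> a12]; R13 [a35 AND a15 -> a2]. New: a12, a2.
Round 3: R10 [a12 AND a11 -> a29]. New: a29.
Round 4: R1 [a29 AND a17 -> a27]. New: a27.
Round 5: R8 [a27 AND a14 -> a18]. New: a18.
Round 6: R12 [a35 AND a18 -> a28]. New: a28.
Closure: {a1, a11, a12, a13, a14, a15, a17, a18, a2, a21, a25, a26, a27, a28, a29, a3, a34, a35, a5, a6, a8} — 21 facts.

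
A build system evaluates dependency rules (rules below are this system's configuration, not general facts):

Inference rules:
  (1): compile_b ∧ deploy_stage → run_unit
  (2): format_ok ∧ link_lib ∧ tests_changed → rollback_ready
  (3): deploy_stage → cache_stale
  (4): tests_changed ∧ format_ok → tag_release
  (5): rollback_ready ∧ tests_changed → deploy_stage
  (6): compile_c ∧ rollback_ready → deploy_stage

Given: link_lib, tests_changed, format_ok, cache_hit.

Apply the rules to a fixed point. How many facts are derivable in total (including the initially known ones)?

Round 1 fires (2), (4), giving rollback_ready, tag_release.
Round 2 fires (5), giving deploy_stage.
Round 3 fires (3), giving cache_stale.
Closure: {cache_hit, cache_stale, deploy_stage, format_ok, link_lib, rollback_ready, tag_release, tests_changed} — 8 facts.

8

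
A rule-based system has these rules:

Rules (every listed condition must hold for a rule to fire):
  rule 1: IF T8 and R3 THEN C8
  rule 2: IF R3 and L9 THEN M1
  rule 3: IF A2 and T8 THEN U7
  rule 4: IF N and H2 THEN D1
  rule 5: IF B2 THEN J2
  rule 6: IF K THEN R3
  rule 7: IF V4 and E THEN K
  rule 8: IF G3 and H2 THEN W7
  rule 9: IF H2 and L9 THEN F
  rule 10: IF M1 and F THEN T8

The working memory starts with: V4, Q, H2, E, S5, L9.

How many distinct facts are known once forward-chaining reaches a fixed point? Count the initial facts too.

12

Round 1: rule 7 [IF V4 and E THEN K]; rule 9 [IF H2 and L9 THEN F]. New: K, F.
Round 2: rule 6 [IF K THEN R3]. New: R3.
Round 3: rule 2 [IF R3 and L9 THEN M1]. New: M1.
Round 4: rule 10 [IF M1 and F THEN T8]. New: T8.
Round 5: rule 1 [IF T8 and R3 THEN C8]. New: C8.
Closure: {C8, E, F, H2, K, L9, M1, Q, R3, S5, T8, V4} — 12 facts.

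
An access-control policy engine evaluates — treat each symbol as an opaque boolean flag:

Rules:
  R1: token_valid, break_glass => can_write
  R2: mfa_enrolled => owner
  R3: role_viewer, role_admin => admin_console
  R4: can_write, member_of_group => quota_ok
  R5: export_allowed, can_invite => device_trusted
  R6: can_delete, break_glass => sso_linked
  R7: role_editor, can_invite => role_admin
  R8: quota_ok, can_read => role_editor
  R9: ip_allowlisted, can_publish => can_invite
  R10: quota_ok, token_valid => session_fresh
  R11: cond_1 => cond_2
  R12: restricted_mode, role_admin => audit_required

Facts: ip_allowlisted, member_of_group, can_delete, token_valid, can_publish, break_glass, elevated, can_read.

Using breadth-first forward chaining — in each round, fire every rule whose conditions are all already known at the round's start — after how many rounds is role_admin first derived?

Round 1: R1 [token_valid, break_glass => can_write]; R6 [can_delete, break_glass => sso_linked]; R9 [ip_allowlisted, can_publish => can_invite]. Adds can_write, sso_linked, can_invite.
Round 2: R4 [can_write, member_of_group => quota_ok]. Adds quota_ok.
Round 3: R8 [quota_ok, can_read => role_editor]; R10 [quota_ok, token_valid => session_fresh]. Adds role_editor, session_fresh.
Round 4: R7 [role_editor, can_invite => role_admin]. Adds role_admin.
role_admin first appears in round 4.

4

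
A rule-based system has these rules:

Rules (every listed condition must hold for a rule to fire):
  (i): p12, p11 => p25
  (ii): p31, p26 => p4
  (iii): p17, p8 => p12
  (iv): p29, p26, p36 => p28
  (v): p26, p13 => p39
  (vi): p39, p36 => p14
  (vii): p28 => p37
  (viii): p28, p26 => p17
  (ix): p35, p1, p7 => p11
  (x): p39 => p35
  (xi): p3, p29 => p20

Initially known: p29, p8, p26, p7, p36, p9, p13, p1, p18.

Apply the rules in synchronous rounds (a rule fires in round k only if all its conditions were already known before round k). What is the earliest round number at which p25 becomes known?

Round 1: (iv) [p29, p26, p36 => p28]; (v) [p26, p13 => p39]. Adds p28, p39.
Round 2: (vi) [p39, p36 => p14]; (vii) [p28 => p37]; (viii) [p28, p26 => p17]; (x) [p39 => p35]. Adds p14, p37, p17, p35.
Round 3: (iii) [p17, p8 => p12]; (ix) [p35, p1, p7 => p11]. Adds p12, p11.
Round 4: (i) [p12, p11 => p25]. Adds p25.
p25 first appears in round 4.

4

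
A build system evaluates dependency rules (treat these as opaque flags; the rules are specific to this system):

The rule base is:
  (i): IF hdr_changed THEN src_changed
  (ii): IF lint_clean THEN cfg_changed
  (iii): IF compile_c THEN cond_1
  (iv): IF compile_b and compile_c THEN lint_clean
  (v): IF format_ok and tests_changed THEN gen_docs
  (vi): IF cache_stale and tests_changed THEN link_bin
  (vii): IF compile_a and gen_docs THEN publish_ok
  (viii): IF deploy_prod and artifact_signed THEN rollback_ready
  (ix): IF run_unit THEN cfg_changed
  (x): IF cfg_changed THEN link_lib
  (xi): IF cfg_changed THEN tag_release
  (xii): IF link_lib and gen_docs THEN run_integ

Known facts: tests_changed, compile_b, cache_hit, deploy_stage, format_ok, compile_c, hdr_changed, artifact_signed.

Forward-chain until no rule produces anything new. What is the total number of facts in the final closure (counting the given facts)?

16

Round 1: (i) [IF hdr_changed THEN src_changed]; (iii) [IF compile_c THEN cond_1]; (iv) [IF compile_b and compile_c THEN lint_clean]; (v) [IF format_ok and tests_changed THEN gen_docs]. Adds src_changed, cond_1, lint_clean, gen_docs.
Round 2: (ii) [IF lint_clean THEN cfg_changed]. Adds cfg_changed.
Round 3: (x) [IF cfg_changed THEN link_lib]; (xi) [IF cfg_changed THEN tag_release]. Adds link_lib, tag_release.
Round 4: (xii) [IF link_lib and gen_docs THEN run_integ]. Adds run_integ.
Closure: {artifact_signed, cache_hit, cfg_changed, compile_b, compile_c, cond_1, deploy_stage, format_ok, gen_docs, hdr_changed, link_lib, lint_clean, run_integ, src_changed, tag_release, tests_changed} — 16 facts.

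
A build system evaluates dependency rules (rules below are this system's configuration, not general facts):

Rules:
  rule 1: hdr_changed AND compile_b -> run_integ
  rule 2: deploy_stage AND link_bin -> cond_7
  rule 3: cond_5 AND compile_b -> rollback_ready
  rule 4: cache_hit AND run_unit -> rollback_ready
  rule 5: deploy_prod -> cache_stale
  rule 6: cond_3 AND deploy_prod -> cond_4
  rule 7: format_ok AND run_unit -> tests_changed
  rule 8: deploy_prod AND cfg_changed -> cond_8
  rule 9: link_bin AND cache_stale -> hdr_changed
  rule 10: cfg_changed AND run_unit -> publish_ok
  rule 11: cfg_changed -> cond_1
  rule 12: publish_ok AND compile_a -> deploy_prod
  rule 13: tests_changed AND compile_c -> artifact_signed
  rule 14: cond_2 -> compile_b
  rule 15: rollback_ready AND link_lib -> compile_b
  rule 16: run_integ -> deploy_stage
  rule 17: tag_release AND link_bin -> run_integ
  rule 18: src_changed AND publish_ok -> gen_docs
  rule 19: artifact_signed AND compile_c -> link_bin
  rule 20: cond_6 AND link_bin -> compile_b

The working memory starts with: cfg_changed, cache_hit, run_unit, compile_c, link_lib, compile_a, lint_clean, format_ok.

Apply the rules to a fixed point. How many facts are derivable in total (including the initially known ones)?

22

[1] rule 4 [cache_hit AND run_unit -> rollback_ready]; rule 7 [format_ok AND run_unit -> tests_changed]; rule 10 [cfg_changed AND run_unit -> publish_ok]; rule 11 [cfg_changed -> cond_1]. ⇒ new: rollback_ready, tests_changed, publish_ok, cond_1.
[2] rule 12 [publish_ok AND compile_a -> deploy_prod]; rule 13 [tests_changed AND compile_c -> artifact_signed]; rule 15 [rollback_ready AND link_lib -> compile_b]. ⇒ new: deploy_prod, artifact_signed, compile_b.
[3] rule 5 [deploy_prod -> cache_stale]; rule 8 [deploy_prod AND cfg_changed -> cond_8]; rule 19 [artifact_signed AND compile_c -> link_bin]. ⇒ new: cache_stale, cond_8, link_bin.
[4] rule 9 [link_bin AND cache_stale -> hdr_changed]. ⇒ new: hdr_changed.
[5] rule 1 [hdr_changed AND compile_b -> run_integ]. ⇒ new: run_integ.
[6] rule 16 [run_integ -> deploy_stage]. ⇒ new: deploy_stage.
[7] rule 2 [deploy_stage AND link_bin -> cond_7]. ⇒ new: cond_7.
Closure: {artifact_signed, cache_hit, cache_stale, cfg_changed, compile_a, compile_b, compile_c, cond_1, cond_7, cond_8, deploy_prod, deploy_stage, format_ok, hdr_changed, link_bin, link_lib, lint_clean, publish_ok, rollback_ready, run_integ, run_unit, tests_changed} — 22 facts.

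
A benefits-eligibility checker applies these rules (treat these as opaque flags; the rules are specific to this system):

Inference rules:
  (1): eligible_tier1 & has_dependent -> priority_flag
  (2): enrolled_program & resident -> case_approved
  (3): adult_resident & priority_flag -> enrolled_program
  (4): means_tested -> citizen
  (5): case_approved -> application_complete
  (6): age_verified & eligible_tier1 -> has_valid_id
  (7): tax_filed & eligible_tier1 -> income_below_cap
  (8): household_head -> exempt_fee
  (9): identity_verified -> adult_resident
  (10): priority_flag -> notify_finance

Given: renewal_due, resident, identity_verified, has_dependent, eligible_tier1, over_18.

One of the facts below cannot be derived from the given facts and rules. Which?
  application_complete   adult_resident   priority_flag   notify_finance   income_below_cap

Round 1 fires (1), (9), giving priority_flag, adult_resident.
Round 2 fires (3), (10), giving enrolled_program, notify_finance.
Round 3 fires (2), giving case_approved.
Round 4 fires (5), giving application_complete.
Derived: notify_finance (round 2), application_complete (round 4), adult_resident (round 1), priority_flag (round 1). income_below_cap never appears in any round.

income_below_cap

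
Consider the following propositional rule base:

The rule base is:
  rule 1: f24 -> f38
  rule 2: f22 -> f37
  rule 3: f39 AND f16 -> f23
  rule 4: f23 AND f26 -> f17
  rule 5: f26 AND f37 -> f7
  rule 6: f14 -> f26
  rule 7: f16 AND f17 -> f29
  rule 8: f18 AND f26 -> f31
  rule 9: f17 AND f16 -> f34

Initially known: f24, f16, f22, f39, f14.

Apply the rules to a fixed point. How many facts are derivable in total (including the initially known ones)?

Round 1: rule 1 [f24 -> f38]; rule 2 [f22 -> f37]; rule 3 [f39 AND f16 -> f23]; rule 6 [f14 -> f26]. New: f38, f37, f23, f26.
Round 2: rule 4 [f23 AND f26 -> f17]; rule 5 [f26 AND f37 -> f7]. New: f17, f7.
Round 3: rule 7 [f16 AND f17 -> f29]; rule 9 [f17 AND f16 -> f34]. New: f29, f34.
Closure: {f14, f16, f17, f22, f23, f24, f26, f29, f34, f37, f38, f39, f7} — 13 facts.

13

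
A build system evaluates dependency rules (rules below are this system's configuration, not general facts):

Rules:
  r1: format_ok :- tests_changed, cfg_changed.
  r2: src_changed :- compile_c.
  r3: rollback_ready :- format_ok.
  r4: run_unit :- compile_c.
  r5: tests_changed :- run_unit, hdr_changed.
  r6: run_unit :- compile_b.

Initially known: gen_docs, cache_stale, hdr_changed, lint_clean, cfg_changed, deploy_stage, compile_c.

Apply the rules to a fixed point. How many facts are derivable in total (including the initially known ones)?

12

[1] r2 [src_changed :- compile_c.]; r4 [run_unit :- compile_c.]. ⇒ new: src_changed, run_unit.
[2] r5 [tests_changed :- run_unit, hdr_changed.]. ⇒ new: tests_changed.
[3] r1 [format_ok :- tests_changed, cfg_changed.]. ⇒ new: format_ok.
[4] r3 [rollback_ready :- format_ok.]. ⇒ new: rollback_ready.
Closure: {cache_stale, cfg_changed, compile_c, deploy_stage, format_ok, gen_docs, hdr_changed, lint_clean, rollback_ready, run_unit, src_changed, tests_changed} — 12 facts.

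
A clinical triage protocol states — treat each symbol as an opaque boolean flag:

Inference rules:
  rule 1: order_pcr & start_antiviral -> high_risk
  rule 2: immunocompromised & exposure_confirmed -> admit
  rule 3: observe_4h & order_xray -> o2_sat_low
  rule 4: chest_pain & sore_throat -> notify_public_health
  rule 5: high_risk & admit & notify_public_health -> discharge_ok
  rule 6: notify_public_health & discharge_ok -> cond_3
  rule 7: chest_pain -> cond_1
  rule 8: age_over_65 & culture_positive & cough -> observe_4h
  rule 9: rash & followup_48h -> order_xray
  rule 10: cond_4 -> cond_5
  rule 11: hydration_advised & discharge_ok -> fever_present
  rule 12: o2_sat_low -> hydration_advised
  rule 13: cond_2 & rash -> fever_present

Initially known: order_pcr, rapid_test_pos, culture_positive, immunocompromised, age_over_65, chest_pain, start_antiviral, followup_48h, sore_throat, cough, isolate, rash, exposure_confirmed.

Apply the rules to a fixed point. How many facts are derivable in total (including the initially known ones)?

24

Round 1 fires rule 1, rule 2, rule 4, rule 7, rule 8, rule 9, giving high_risk, admit, notify_public_health, cond_1, observe_4h, order_xray.
Round 2 fires rule 3, rule 5, giving o2_sat_low, discharge_ok.
Round 3 fires rule 6, rule 12, giving cond_3, hydration_advised.
Round 4 fires rule 11, giving fever_present.
Closure: {admit, age_over_65, chest_pain, cond_1, cond_3, cough, culture_positive, discharge_ok, exposure_confirmed, fever_present, followup_48h, high_risk, hydration_advised, immunocompromised, isolate, notify_public_health, o2_sat_low, observe_4h, order_pcr, order_xray, rapid_test_pos, rash, sore_throat, start_antiviral} — 24 facts.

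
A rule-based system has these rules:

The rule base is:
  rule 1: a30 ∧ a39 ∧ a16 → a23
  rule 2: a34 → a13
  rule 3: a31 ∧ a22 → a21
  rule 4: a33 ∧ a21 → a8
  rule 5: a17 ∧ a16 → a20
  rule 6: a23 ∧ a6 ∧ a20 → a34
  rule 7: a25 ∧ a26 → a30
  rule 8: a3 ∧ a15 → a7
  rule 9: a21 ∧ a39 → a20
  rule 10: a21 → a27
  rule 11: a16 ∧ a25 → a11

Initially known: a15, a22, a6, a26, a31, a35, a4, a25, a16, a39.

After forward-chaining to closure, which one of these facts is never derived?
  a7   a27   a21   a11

Round 1 fires rule 3, rule 7, rule 11, giving a21, a30, a11.
Round 2 fires rule 1, rule 9, rule 10, giving a23, a20, a27.
Round 3 fires rule 6, giving a34.
Round 4 fires rule 2, giving a13.
Derived: a11 (round 1), a21 (round 1), a27 (round 2). a7 never appears in any round.

a7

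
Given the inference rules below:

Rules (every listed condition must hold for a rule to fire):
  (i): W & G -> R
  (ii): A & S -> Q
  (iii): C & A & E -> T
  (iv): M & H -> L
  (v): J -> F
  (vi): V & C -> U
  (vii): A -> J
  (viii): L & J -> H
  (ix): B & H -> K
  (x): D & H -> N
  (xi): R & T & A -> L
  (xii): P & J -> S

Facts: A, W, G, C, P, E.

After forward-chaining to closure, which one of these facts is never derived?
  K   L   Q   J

Round 1 fires (i), (iii), (vii), giving R, T, J.
Round 2 fires (v), (xi), (xii), giving F, L, S.
Round 3 fires (ii), (viii), giving Q, H.
Derived: L (round 2), Q (round 3), J (round 1). K never appears in any round.

K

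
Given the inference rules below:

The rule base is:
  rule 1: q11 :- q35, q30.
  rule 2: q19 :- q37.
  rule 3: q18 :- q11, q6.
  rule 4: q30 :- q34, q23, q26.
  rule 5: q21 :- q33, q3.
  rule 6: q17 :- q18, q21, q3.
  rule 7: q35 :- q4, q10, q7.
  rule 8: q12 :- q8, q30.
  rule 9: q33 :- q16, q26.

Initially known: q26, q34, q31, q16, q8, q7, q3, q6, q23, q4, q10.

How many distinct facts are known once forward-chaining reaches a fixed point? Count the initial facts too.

19

Round 1: rule 4 [q30 :- q34, q23, q26.]; rule 7 [q35 :- q4, q10, q7.]; rule 9 [q33 :- q16, q26.]. New: q30, q35, q33.
Round 2: rule 1 [q11 :- q35, q30.]; rule 5 [q21 :- q33, q3.]; rule 8 [q12 :- q8, q30.]. New: q11, q21, q12.
Round 3: rule 3 [q18 :- q11, q6.]. New: q18.
Round 4: rule 6 [q17 :- q18, q21, q3.]. New: q17.
Closure: {q10, q11, q12, q16, q17, q18, q21, q23, q26, q3, q30, q31, q33, q34, q35, q4, q6, q7, q8} — 19 facts.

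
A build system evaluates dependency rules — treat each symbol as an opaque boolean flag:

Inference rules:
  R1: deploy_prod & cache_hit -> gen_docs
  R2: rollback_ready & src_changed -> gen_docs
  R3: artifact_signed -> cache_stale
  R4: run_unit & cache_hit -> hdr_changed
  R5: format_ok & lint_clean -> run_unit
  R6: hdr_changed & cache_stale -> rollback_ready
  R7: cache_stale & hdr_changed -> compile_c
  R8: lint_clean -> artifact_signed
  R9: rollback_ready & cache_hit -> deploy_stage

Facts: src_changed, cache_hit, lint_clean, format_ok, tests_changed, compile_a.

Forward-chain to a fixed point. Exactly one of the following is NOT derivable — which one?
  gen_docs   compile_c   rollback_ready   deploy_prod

Round 1: R5 [format_ok & lint_clean -> run_unit]; R8 [lint_clean -> artifact_signed]. New: run_unit, artifact_signed.
Round 2: R3 [artifact_signed -> cache_stale]; R4 [run_unit & cache_hit -> hdr_changed]. New: cache_stale, hdr_changed.
Round 3: R6 [hdr_changed & cache_stale -> rollback_ready]; R7 [cache_stale & hdr_changed -> compile_c]. New: rollback_ready, compile_c.
Round 4: R2 [rollback_ready & src_changed -> gen_docs]; R9 [rollback_ready & cache_hit -> deploy_stage]. New: gen_docs, deploy_stage.
Derived: gen_docs (round 4), rollback_ready (round 3), compile_c (round 3). deploy_prod never appears in any round.

deploy_prod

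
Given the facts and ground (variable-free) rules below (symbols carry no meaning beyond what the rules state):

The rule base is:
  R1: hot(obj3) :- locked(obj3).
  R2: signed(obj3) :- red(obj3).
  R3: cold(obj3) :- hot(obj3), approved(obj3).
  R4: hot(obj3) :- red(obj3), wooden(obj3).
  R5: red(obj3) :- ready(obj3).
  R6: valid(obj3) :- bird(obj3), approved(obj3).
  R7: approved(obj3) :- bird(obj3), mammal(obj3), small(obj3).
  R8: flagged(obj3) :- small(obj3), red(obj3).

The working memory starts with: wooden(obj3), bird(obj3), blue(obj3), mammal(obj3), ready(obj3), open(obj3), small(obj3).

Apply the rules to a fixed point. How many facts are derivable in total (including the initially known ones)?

14

Round 1 — R5, R7, derive red(obj3), approved(obj3).
Round 2 — R2, R4, R6, R8, derive signed(obj3), hot(obj3), valid(obj3), flagged(obj3).
Round 3 — R3, derive cold(obj3).
Closure: {approved(obj3), bird(obj3), blue(obj3), cold(obj3), flagged(obj3), hot(obj3), mammal(obj3), open(obj3), ready(obj3), red(obj3), signed(obj3), small(obj3), valid(obj3), wooden(obj3)} — 14 facts.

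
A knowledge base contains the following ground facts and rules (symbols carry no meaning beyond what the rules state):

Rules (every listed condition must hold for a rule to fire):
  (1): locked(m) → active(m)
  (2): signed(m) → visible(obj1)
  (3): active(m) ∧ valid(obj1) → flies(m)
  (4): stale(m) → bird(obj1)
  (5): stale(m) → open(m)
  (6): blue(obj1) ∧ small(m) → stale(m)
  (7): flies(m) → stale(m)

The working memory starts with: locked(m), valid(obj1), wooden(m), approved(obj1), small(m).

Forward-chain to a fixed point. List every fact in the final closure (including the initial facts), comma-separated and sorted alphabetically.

active(m), approved(obj1), bird(obj1), flies(m), locked(m), open(m), small(m), stale(m), valid(obj1), wooden(m)

[1] (1) [locked(m) → active(m)]. ⇒ new: active(m).
[2] (3) [active(m) ∧ valid(obj1) → flies(m)]. ⇒ new: flies(m).
[3] (7) [flies(m) → stale(m)]. ⇒ new: stale(m).
[4] (4) [stale(m) → bird(obj1)]; (5) [stale(m) → open(m)]. ⇒ new: bird(obj1), open(m).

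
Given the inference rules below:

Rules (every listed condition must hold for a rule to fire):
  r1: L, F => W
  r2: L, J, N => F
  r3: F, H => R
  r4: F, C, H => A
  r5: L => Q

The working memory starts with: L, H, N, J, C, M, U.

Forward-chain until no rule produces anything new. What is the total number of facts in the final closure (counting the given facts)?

Round 1 fires r2, r5, giving F, Q.
Round 2 fires r1, r3, r4, giving W, R, A.
Closure: {A, C, F, H, J, L, M, N, Q, R, U, W} — 12 facts.

12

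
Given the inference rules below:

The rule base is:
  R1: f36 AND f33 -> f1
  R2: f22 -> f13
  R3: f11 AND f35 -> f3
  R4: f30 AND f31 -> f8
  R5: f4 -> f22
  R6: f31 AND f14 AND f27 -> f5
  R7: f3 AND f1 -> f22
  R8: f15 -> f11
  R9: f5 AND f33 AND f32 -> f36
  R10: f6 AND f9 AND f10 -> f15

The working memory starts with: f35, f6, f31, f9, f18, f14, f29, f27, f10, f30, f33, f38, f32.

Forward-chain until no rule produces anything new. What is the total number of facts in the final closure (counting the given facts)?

22

Round 1: R4 [f30 AND f31 -> f8]; R6 [f31 AND f14 AND f27 -> f5]; R10 [f6 AND f9 AND f10 -> f15]. New: f8, f5, f15.
Round 2: R8 [f15 -> f11]; R9 [f5 AND f33 AND f32 -> f36]. New: f11, f36.
Round 3: R1 [f36 AND f33 -> f1]; R3 [f11 AND f35 -> f3]. New: f1, f3.
Round 4: R7 [f3 AND f1 -> f22]. New: f22.
Round 5: R2 [f22 -> f13]. New: f13.
Closure: {f1, f10, f11, f13, f14, f15, f18, f22, f27, f29, f3, f30, f31, f32, f33, f35, f36, f38, f5, f6, f8, f9} — 22 facts.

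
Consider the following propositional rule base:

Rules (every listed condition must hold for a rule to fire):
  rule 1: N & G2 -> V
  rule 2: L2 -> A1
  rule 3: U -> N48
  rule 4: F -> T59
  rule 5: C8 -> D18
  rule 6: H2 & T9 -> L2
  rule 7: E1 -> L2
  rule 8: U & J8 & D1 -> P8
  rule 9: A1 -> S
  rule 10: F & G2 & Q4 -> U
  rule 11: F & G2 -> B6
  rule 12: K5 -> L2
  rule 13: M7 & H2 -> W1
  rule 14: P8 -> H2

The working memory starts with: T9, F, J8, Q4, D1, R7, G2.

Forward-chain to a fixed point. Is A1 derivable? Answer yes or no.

yes

Round 1 — rule 4, rule 10, rule 11, derive T59, U, B6.
Round 2 — rule 3, rule 8, derive N48, P8.
Round 3 — rule 14, derive H2.
Round 4 — rule 6, derive L2.
Round 5 — rule 2, derive A1.
Round 6 — rule 9, derive S.
A1 appears in round 5, so it is derivable.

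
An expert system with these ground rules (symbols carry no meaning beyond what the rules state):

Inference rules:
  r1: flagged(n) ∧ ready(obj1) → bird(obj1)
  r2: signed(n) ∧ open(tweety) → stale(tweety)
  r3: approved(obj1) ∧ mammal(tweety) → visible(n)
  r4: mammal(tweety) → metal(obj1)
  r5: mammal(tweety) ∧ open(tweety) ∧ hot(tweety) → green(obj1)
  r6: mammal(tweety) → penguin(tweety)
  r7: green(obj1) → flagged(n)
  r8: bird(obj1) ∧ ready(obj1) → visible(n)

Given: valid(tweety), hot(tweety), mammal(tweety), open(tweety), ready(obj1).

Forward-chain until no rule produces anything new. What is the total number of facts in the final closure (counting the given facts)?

11

Round 1 — r4, r5, r6, derive metal(obj1), green(obj1), penguin(tweety).
Round 2 — r7, derive flagged(n).
Round 3 — r1, derive bird(obj1).
Round 4 — r8, derive visible(n).
Closure: {bird(obj1), flagged(n), green(obj1), hot(tweety), mammal(tweety), metal(obj1), open(tweety), penguin(tweety), ready(obj1), valid(tweety), visible(n)} — 11 facts.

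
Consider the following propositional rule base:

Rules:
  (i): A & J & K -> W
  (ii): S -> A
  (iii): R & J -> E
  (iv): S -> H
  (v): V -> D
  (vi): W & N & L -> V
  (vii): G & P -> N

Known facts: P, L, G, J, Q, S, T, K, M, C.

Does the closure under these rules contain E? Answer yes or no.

no

Round 1: (ii) [S -> A]; (iv) [S -> H]; (vii) [G & P -> N]. New: A, H, N.
Round 2: (i) [A & J & K -> W]. New: W.
Round 3: (vi) [W & N & L -> V]. New: V.
Round 4: (v) [V -> D]. New: D.
Fixed point reached. E is concluded only by (iii); (iii) needs R (never derived).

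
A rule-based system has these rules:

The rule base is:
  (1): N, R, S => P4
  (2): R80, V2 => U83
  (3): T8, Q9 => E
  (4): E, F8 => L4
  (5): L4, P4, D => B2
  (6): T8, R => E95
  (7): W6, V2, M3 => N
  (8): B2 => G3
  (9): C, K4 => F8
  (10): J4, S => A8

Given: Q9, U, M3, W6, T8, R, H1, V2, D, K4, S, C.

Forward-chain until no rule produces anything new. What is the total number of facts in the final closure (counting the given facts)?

[1] (3) [T8, Q9 => E]; (6) [T8, R => E95]; (7) [W6, V2, M3 => N]; (9) [C, K4 => F8]. ⇒ new: E, E95, N, F8.
[2] (1) [N, R, S => P4]; (4) [E, F8 => L4]. ⇒ new: P4, L4.
[3] (5) [L4, P4, D => B2]. ⇒ new: B2.
[4] (8) [B2 => G3]. ⇒ new: G3.
Closure: {B2, C, D, E, E95, F8, G3, H1, K4, L4, M3, N, P4, Q9, R, S, T8, U, V2, W6} — 20 facts.

20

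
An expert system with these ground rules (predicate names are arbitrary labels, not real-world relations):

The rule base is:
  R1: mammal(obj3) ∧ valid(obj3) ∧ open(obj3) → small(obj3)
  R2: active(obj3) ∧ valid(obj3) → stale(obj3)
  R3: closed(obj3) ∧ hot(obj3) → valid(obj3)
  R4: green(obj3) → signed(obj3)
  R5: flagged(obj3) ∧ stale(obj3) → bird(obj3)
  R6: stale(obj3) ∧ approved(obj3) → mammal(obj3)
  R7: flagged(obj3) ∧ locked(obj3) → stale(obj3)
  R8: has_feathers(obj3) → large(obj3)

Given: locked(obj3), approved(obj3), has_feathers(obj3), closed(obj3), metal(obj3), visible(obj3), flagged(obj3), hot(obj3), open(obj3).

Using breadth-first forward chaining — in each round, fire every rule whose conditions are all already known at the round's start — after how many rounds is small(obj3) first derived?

Round 1: R3 [closed(obj3) ∧ hot(obj3) → valid(obj3)]; R7 [flagged(obj3) ∧ locked(obj3) → stale(obj3)]; R8 [has_feathers(obj3) → large(obj3)]. New: valid(obj3), stale(obj3), large(obj3).
Round 2: R5 [flagged(obj3) ∧ stale(obj3) → bird(obj3)]; R6 [stale(obj3) ∧ approved(obj3) → mammal(obj3)]. New: bird(obj3), mammal(obj3).
Round 3: R1 [mammal(obj3) ∧ valid(obj3) ∧ open(obj3) → small(obj3)]. New: small(obj3).
small(obj3) first appears in round 3.

3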